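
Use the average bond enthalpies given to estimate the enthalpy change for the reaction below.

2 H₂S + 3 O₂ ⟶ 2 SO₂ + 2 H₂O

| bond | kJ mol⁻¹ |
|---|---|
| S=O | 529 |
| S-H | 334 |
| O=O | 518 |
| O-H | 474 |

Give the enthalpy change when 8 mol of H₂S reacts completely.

ΔH = −4488 kJ

Bonds broken (reactants):
  O=O: 3 × 518 = 1554
  S-H: 4 × 334 = 1336
  Σ(broken) = 2890 kJ
Bonds formed (products):
  O-H: 4 × 474 = 1896
  S=O: 4 × 529 = 2116
  Σ(formed) = 4012 kJ
ΔH = Σ(broken) − Σ(formed) = 2890 − 4012 = −1122 kJ
For 4× the reaction as written: 4 × (−1122) = −4488 kJ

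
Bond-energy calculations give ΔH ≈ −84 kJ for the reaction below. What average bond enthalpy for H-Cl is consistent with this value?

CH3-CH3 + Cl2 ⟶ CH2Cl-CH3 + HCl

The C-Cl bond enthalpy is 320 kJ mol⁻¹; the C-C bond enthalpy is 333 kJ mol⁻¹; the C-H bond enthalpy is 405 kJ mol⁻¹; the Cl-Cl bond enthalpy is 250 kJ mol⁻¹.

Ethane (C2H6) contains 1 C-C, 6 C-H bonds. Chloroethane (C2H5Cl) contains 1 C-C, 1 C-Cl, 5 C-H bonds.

Let D be the H-Cl bond energy.
Σ(broken) = 1×333 + 6×405 + 1×250 = 3013
Σ(formed) = 1×333 + 1×320 + 5×405 + 1×D = 2678 + D
ΔH = Σ(broken) − Σ(formed) = (3013) − (2678 + D) = +335 − D
Setting this equal to −84 kJ gives D = 419 kJ/mol.

D(H-Cl) ≈ 419 kJ/mol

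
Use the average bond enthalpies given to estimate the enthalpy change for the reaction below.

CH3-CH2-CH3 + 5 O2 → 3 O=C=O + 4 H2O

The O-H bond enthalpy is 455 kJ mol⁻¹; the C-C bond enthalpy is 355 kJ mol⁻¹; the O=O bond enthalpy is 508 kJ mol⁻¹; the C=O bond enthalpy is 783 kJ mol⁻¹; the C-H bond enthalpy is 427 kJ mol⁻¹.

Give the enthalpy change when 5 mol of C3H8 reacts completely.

Bonds broken (reactants):
  C-C: 2 × 355 = 710
  C-H: 8 × 427 = 3416
  O=O: 5 × 508 = 2540
  Σ(broken) = 6666 kJ
Bonds formed (products):
  C=O: 6 × 783 = 4698
  O-H: 8 × 455 = 3640
  Σ(formed) = 8338 kJ
ΔH = Σ(broken) − Σ(formed) = 6666 − 8338 = −1672 kJ
For 5× the reaction as written: 5 × (−1672) = −8360 kJ

ΔH = −8360 kJ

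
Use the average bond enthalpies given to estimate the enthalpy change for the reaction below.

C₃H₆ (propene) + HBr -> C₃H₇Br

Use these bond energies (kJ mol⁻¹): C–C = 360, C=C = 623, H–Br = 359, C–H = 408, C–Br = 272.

Bonds broken (reactants):
  C–C: 1 × 360 = 360
  C–H: 6 × 408 = 2448
  C=C: 1 × 623 = 623
  H–Br: 1 × 359 = 359
  Σ(broken) = 3790 kJ
Bonds formed (products):
  C–Br: 1 × 272 = 272
  C–C: 2 × 360 = 720
  C–H: 7 × 408 = 2856
  Σ(formed) = 3848 kJ
ΔH = Σ(broken) − Σ(formed) = 3790 − 3848 = −58 kJ

ΔH ≈ −58 kJ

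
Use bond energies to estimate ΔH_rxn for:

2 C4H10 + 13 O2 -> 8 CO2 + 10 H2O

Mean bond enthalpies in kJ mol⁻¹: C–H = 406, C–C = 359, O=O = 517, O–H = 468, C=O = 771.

Bonds broken (reactants):
  C–C: 6 × 359 = 2154
  C–H: 20 × 406 = 8120
  O=O: 13 × 517 = 6721
  Σ(broken) = 16995 kJ
Bonds formed (products):
  C=O: 16 × 771 = 12336
  O–H: 20 × 468 = 9360
  Σ(formed) = 21696 kJ
ΔH = Σ(broken) − Σ(formed) = 16995 − 21696 = −4701 kJ

ΔH ≈ −4701 kJ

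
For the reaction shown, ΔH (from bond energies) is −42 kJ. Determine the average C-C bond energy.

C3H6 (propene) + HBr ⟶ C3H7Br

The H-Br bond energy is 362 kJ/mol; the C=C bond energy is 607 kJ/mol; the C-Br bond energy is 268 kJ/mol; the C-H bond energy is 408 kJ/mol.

Let D be the C-C bond energy.
Σ(broken) = 1×D + 6×408 + 1×607 + 1×362 = 3417 + D
Σ(formed) = 1×268 + 2×D + 7×408 = 3124 + 2D
ΔH = Σ(broken) − Σ(formed) = (3417 + D) − (3124 + 2D) = +293 − D
Setting this equal to −42 kJ gives D = 335 kJ/mol.

D(C-C) ≈ 335 kJ/mol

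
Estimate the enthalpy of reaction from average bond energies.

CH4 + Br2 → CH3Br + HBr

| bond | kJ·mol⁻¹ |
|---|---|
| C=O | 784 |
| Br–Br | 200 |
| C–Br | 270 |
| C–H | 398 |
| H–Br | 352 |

ΔH ≈ −24 kJ

Bonds broken (reactants):
  Br–Br: 1 × 200 = 200
  C–H: 4 × 398 = 1592
  Σ(broken) = 1792 kJ
Bonds formed (products):
  C–Br: 1 × 270 = 270
  C–H: 3 × 398 = 1194
  H–Br: 1 × 352 = 352
  Σ(formed) = 1816 kJ
ΔH = Σ(broken) − Σ(formed) = 1792 − 1816 = −24 kJ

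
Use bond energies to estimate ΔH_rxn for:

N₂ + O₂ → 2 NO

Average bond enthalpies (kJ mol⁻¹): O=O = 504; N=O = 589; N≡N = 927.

Bonds broken (reactants):
  N≡N: 1 × 927 = 927
  O=O: 1 × 504 = 504
  Σ(broken) = 1431 kJ
Bonds formed (products):
  N=O: 2 × 589 = 1178
  Σ(formed) = 1178 kJ
ΔH = Σ(broken) − Σ(formed) = 1431 − 1178 = +253 kJ

ΔH ≈ +253 kJ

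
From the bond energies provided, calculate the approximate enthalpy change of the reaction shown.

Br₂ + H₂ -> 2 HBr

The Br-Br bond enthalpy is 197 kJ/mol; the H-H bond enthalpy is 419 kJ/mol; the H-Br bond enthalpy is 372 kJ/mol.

Bonds broken (reactants):
  Br-Br: 1 × 197 = 197
  H-H: 1 × 419 = 419
  Σ(broken) = 616 kJ
Bonds formed (products):
  H-Br: 2 × 372 = 744
  Σ(formed) = 744 kJ
ΔH = Σ(broken) − Σ(formed) = 616 − 744 = −128 kJ

ΔH ≈ −128 kJ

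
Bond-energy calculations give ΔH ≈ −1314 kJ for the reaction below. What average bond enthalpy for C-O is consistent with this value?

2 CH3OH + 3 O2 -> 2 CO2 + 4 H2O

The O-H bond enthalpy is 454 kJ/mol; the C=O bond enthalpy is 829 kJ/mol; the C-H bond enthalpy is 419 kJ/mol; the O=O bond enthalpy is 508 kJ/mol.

Let D be the C-O bond energy.
Σ(broken) = 6×419 + 2×D + 2×454 + 3×508 = 4946 + 2D
Σ(formed) = 4×829 + 8×454 = 6948
ΔH = Σ(broken) − Σ(formed) = (4946 + 2D) − (6948) = −2002 + 2D
Setting this equal to −1314 kJ gives 2D = 688, so D = 344 kJ/mol.

D(C-O) ≈ 344 kJ/mol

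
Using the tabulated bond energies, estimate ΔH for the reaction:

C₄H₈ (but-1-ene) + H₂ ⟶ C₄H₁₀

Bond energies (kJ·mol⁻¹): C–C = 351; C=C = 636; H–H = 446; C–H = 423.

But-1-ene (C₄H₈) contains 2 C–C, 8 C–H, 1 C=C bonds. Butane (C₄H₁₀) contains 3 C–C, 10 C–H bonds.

Bonds broken (reactants):
  C–C: 2 × 351 = 702
  C–H: 8 × 423 = 3384
  C=C: 1 × 636 = 636
  H–H: 1 × 446 = 446
  Σ(broken) = 5168 kJ
Bonds formed (products):
  C–C: 3 × 351 = 1053
  C–H: 10 × 423 = 4230
  Σ(formed) = 5283 kJ
ΔH = Σ(broken) − Σ(formed) = 5168 − 5283 = −115 kJ

ΔH ≈ −115 kJ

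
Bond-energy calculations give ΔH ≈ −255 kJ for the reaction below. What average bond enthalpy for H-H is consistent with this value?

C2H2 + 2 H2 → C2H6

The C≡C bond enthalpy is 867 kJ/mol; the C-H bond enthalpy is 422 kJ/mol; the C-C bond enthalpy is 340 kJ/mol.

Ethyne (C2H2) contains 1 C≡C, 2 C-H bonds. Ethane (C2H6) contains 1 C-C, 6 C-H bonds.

Let D be the H-H bond energy.
Σ(broken) = 1×867 + 2×422 + 2×D = 1711 + 2D
Σ(formed) = 1×340 + 6×422 = 2872
ΔH = Σ(broken) − Σ(formed) = (1711 + 2D) − (2872) = −1161 + 2D
Setting this equal to −255 kJ gives 2D = 906, so D = 453 kJ/mol.

D(H-H) ≈ 453 kJ/mol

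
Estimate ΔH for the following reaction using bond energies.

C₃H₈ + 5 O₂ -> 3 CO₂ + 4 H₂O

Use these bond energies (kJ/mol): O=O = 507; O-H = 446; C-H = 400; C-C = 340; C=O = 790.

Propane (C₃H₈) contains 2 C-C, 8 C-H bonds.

Bonds broken (reactants):
  C-C: 2 × 340 = 680
  C-H: 8 × 400 = 3200
  O=O: 5 × 507 = 2535
  Σ(broken) = 6415 kJ
Bonds formed (products):
  C=O: 6 × 790 = 4740
  O-H: 8 × 446 = 3568
  Σ(formed) = 8308 kJ
ΔH = Σ(broken) − Σ(formed) = 6415 − 8308 = −1893 kJ

ΔH ≈ −1893 kJ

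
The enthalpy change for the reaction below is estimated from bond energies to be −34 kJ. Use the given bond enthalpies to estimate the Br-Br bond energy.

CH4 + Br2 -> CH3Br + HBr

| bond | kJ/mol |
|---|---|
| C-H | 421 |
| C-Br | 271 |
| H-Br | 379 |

Let D be the Br-Br bond energy.
Σ(broken) = 1×D + 4×421 = 1684 + D
Σ(formed) = 1×271 + 3×421 + 1×379 = 1913
ΔH = Σ(broken) − Σ(formed) = (1684 + D) − (1913) = −229 + D
Setting this equal to −34 kJ gives D = 195 kJ/mol.

D(Br-Br) ≈ 195 kJ/mol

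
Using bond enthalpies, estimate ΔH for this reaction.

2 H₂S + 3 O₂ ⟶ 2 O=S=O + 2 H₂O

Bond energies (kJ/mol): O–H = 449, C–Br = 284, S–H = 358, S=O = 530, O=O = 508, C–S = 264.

ΔH ≈ −960 kJ

Bonds broken (reactants):
  O=O: 3 × 508 = 1524
  S–H: 4 × 358 = 1432
  Σ(broken) = 2956 kJ
Bonds formed (products):
  O–H: 4 × 449 = 1796
  S=O: 4 × 530 = 2120
  Σ(formed) = 3916 kJ
ΔH = Σ(broken) − Σ(formed) = 2956 − 3916 = −960 kJ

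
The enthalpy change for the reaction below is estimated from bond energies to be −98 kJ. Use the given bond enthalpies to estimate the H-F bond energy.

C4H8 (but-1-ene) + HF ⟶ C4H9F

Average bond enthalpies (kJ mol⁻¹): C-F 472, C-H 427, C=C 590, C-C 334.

Let D be the H-F bond energy.
Σ(broken) = 2×334 + 8×427 + 1×590 + 1×D = 4674 + D
Σ(formed) = 3×334 + 1×472 + 9×427 = 5317
ΔH = Σ(broken) − Σ(formed) = (4674 + D) − (5317) = −643 + D
Setting this equal to −98 kJ gives D = 545 kJ/mol.

D(H-F) ≈ 545 kJ/mol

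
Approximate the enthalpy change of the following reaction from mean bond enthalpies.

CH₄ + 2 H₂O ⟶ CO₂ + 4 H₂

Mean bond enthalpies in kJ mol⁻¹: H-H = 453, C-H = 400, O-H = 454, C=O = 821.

ΔH ≈ −38 kJ

Bonds broken (reactants):
  C-H: 4 × 400 = 1600
  O-H: 4 × 454 = 1816
  Σ(broken) = 3416 kJ
Bonds formed (products):
  C=O: 2 × 821 = 1642
  H-H: 4 × 453 = 1812
  Σ(formed) = 3454 kJ
ΔH = Σ(broken) − Σ(formed) = 3416 − 3454 = −38 kJ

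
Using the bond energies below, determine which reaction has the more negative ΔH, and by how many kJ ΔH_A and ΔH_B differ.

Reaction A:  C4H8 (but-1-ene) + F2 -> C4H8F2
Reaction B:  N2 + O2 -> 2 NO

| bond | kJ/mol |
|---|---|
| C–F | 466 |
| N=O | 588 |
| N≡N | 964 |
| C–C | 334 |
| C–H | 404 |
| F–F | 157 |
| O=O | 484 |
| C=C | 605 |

Reaction A:
  Bonds broken (reactants):
    C–C: 2 × 334 = 668
    C–H: 8 × 404 = 3232
    C=C: 1 × 605 = 605
    F–F: 1 × 157 = 157
    Σ(broken) = 4662 kJ
  Bonds formed (products):
    C–C: 3 × 334 = 1002
    C–F: 2 × 466 = 932
    C–H: 8 × 404 = 3232
    Σ(formed) = 5166 kJ
  ΔH_A = 4662 − 5166 = −504 kJ
Reaction B:
  Bonds broken (reactants):
    N≡N: 1 × 964 = 964
    O=O: 1 × 484 = 484
    Σ(broken) = 1448 kJ
  Bonds formed (products):
    N=O: 2 × 588 = 1176
    Σ(formed) = 1176 kJ
  ΔH_B = 1448 − 1176 = +272 kJ
ΔH_A − ΔH_B = −776 kJ, so reaction A has the more negative ΔH; |ΔH_A − ΔH_B| = 776 kJ.

Reaction A, by 776 kJ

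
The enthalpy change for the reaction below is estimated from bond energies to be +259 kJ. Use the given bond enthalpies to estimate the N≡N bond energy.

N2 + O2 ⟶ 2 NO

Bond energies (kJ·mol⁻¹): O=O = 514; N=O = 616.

D(N≡N) ≈ 977 kJ/mol

Let D be the N≡N bond energy.
Σ(broken) = 1×D + 1×514 = 514 + D
Σ(formed) = 2×616 = 1232
ΔH = Σ(broken) − Σ(formed) = (514 + D) − (1232) = −718 + D
Setting this equal to +259 kJ gives D = 977 kJ/mol.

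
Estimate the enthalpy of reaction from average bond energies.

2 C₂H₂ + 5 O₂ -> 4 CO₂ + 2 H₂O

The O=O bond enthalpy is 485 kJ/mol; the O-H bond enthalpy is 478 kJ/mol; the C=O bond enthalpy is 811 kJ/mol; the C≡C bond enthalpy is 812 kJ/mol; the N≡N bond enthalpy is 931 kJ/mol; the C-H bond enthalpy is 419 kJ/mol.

Bonds broken (reactants):
  C≡C: 2 × 812 = 1624
  C-H: 4 × 419 = 1676
  O=O: 5 × 485 = 2425
  Σ(broken) = 5725 kJ
Bonds formed (products):
  C=O: 8 × 811 = 6488
  O-H: 4 × 478 = 1912
  Σ(formed) = 8400 kJ
ΔH = Σ(broken) − Σ(formed) = 5725 − 8400 = −2675 kJ

ΔH ≈ −2675 kJ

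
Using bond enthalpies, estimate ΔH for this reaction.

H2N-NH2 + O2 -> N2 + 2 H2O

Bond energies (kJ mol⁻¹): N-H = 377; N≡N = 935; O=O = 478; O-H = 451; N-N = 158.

ΔH ≈ −595 kJ

Bonds broken (reactants):
  N-H: 4 × 377 = 1508
  N-N: 1 × 158 = 158
  O=O: 1 × 478 = 478
  Σ(broken) = 2144 kJ
Bonds formed (products):
  N≡N: 1 × 935 = 935
  O-H: 4 × 451 = 1804
  Σ(formed) = 2739 kJ
ΔH = Σ(broken) − Σ(formed) = 2144 − 2739 = −595 kJ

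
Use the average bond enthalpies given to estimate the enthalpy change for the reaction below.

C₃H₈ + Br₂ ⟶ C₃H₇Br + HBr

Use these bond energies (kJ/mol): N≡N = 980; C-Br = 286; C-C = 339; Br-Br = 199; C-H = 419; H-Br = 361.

Bonds broken (reactants):
  Br-Br: 1 × 199 = 199
  C-C: 2 × 339 = 678
  C-H: 8 × 419 = 3352
  Σ(broken) = 4229 kJ
Bonds formed (products):
  C-Br: 1 × 286 = 286
  C-C: 2 × 339 = 678
  C-H: 7 × 419 = 2933
  H-Br: 1 × 361 = 361
  Σ(formed) = 4258 kJ
ΔH = Σ(broken) − Σ(formed) = 4229 − 4258 = −29 kJ

ΔH ≈ −29 kJ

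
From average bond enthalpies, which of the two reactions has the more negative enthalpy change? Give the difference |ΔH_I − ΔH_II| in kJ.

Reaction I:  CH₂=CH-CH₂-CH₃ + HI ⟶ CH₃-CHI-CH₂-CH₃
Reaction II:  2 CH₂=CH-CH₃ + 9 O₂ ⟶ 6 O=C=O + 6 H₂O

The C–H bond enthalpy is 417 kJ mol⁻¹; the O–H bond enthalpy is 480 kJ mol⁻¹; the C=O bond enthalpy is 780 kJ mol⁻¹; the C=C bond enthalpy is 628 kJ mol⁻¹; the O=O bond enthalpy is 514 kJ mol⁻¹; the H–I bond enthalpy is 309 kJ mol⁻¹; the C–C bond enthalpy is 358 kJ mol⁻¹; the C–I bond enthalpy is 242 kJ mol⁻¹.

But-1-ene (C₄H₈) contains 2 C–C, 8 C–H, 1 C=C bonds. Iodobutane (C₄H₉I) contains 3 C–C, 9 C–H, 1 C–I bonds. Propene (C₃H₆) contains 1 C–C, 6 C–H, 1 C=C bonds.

Reaction II, by 3438 kJ

Reaction I:
  Bonds broken (reactants):
    C–C: 2 × 358 = 716
    C–H: 8 × 417 = 3336
    C=C: 1 × 628 = 628
    H–I: 1 × 309 = 309
    Σ(broken) = 4989 kJ
  Bonds formed (products):
    C–C: 3 × 358 = 1074
    C–H: 9 × 417 = 3753
    C–I: 1 × 242 = 242
    Σ(formed) = 5069 kJ
  ΔH_I = 4989 − 5069 = −80 kJ
Reaction II:
  Bonds broken (reactants):
    C–C: 2 × 358 = 716
    C–H: 12 × 417 = 5004
    C=C: 2 × 628 = 1256
    O=O: 9 × 514 = 4626
    Σ(broken) = 11602 kJ
  Bonds formed (products):
    C=O: 12 × 780 = 9360
    O–H: 12 × 480 = 5760
    Σ(formed) = 15120 kJ
  ΔH_II = 11602 − 15120 = −3518 kJ
ΔH_I − ΔH_II = +3438 kJ, so reaction II has the more negative ΔH; |ΔH_I − ΔH_II| = 3438 kJ.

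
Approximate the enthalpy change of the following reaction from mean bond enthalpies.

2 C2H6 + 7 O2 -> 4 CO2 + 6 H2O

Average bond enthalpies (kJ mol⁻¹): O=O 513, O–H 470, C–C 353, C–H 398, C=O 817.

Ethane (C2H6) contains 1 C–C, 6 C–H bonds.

Bonds broken (reactants):
  C–C: 2 × 353 = 706
  C–H: 12 × 398 = 4776
  O=O: 7 × 513 = 3591
  Σ(broken) = 9073 kJ
Bonds formed (products):
  C=O: 8 × 817 = 6536
  O–H: 12 × 470 = 5640
  Σ(formed) = 12176 kJ
ΔH = Σ(broken) − Σ(formed) = 9073 − 12176 = −3103 kJ

ΔH ≈ −3103 kJ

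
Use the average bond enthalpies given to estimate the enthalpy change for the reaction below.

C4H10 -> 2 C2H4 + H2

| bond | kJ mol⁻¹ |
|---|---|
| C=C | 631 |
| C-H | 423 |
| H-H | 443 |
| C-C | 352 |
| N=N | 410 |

ΔH ≈ +197 kJ

Bonds broken (reactants):
  C-C: 3 × 352 = 1056
  C-H: 10 × 423 = 4230
  Σ(broken) = 5286 kJ
Bonds formed (products):
  C-H: 8 × 423 = 3384
  C=C: 2 × 631 = 1262
  H-H: 1 × 443 = 443
  Σ(formed) = 5089 kJ
ΔH = Σ(broken) − Σ(formed) = 5286 − 5089 = +197 kJ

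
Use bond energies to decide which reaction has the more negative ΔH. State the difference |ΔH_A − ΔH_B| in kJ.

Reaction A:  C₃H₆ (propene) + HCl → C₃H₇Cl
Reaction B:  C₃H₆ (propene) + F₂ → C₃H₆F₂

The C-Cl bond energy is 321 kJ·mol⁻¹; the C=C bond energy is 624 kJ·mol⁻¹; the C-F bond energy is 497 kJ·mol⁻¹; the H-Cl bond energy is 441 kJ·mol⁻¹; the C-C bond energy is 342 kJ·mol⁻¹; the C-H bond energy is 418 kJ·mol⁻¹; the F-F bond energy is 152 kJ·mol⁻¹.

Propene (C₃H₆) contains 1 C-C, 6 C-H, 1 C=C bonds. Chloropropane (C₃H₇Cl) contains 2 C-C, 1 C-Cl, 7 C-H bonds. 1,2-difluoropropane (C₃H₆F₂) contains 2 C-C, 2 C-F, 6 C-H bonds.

Reaction B, by 544 kJ

Reaction A:
  Bonds broken (reactants):
    C-C: 1 × 342 = 342
    C-H: 6 × 418 = 2508
    C=C: 1 × 624 = 624
    H-Cl: 1 × 441 = 441
    Σ(broken) = 3915 kJ
  Bonds formed (products):
    C-C: 2 × 342 = 684
    C-Cl: 1 × 321 = 321
    C-H: 7 × 418 = 2926
    Σ(formed) = 3931 kJ
  ΔH_A = 3915 − 3931 = −16 kJ
Reaction B:
  Bonds broken (reactants):
    C-C: 1 × 342 = 342
    C-H: 6 × 418 = 2508
    C=C: 1 × 624 = 624
    F-F: 1 × 152 = 152
    Σ(broken) = 3626 kJ
  Bonds formed (products):
    C-C: 2 × 342 = 684
    C-F: 2 × 497 = 994
    C-H: 6 × 418 = 2508
    Σ(formed) = 4186 kJ
  ΔH_B = 3626 − 4186 = −560 kJ
ΔH_A − ΔH_B = +544 kJ, so reaction B has the more negative ΔH; |ΔH_A − ΔH_B| = 544 kJ.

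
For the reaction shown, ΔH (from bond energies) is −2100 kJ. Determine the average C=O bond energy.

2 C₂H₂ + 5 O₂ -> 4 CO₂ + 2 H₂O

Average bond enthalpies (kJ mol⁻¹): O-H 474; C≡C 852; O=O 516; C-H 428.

Let D be the C=O bond energy.
Σ(broken) = 2×852 + 4×428 + 5×516 = 5996
Σ(formed) = 8×D + 4×474 = 1896 + 8D
ΔH = Σ(broken) − Σ(formed) = (5996) − (1896 + 8D) = +4100 − 8D
Setting this equal to −2100 kJ gives 8D = 6200, so D = 775 kJ/mol.

D(C=O) ≈ 775 kJ/mol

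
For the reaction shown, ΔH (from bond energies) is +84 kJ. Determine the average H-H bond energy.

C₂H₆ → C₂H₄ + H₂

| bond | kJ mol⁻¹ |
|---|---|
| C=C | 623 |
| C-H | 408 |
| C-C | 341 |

D(H-H) ≈ 450 kJ/mol

Let D be the H-H bond energy.
Σ(broken) = 1×341 + 6×408 = 2789
Σ(formed) = 4×408 + 1×623 + 1×D = 2255 + D
ΔH = Σ(broken) − Σ(formed) = (2789) − (2255 + D) = +534 − D
Setting this equal to +84 kJ gives D = 450 kJ/mol.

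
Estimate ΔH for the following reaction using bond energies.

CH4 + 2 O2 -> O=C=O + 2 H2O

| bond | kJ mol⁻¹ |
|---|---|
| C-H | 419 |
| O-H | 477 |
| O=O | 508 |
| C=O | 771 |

ΔH ≈ −758 kJ

Bonds broken (reactants):
  C-H: 4 × 419 = 1676
  O=O: 2 × 508 = 1016
  Σ(broken) = 2692 kJ
Bonds formed (products):
  C=O: 2 × 771 = 1542
  O-H: 4 × 477 = 1908
  Σ(formed) = 3450 kJ
ΔH = Σ(broken) − Σ(formed) = 2692 − 3450 = −758 kJ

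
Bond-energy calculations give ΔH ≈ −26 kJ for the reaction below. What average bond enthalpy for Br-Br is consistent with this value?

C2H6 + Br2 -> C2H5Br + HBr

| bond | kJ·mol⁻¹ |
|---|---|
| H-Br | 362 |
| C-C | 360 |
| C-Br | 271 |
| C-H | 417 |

Let D be the Br-Br bond energy.
Σ(broken) = 1×D + 1×360 + 6×417 = 2862 + D
Σ(formed) = 1×271 + 1×360 + 5×417 + 1×362 = 3078
ΔH = Σ(broken) − Σ(formed) = (2862 + D) − (3078) = −216 + D
Setting this equal to −26 kJ gives D = 190 kJ/mol.

D(Br-Br) ≈ 190 kJ/mol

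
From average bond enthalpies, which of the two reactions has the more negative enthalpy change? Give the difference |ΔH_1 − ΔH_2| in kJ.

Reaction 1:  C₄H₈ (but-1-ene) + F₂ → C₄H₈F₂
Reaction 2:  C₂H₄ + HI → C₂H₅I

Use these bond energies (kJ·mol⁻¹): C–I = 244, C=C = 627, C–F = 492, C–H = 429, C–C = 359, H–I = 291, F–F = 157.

Reaction 1, by 445 kJ

Reaction 1:
  Bonds broken (reactants):
    C–C: 2 × 359 = 718
    C–H: 8 × 429 = 3432
    C=C: 1 × 627 = 627
    F–F: 1 × 157 = 157
    Σ(broken) = 4934 kJ
  Bonds formed (products):
    C–C: 3 × 359 = 1077
    C–F: 2 × 492 = 984
    C–H: 8 × 429 = 3432
    Σ(formed) = 5493 kJ
  ΔH_1 = 4934 − 5493 = −559 kJ
Reaction 2:
  Bonds broken (reactants):
    C–H: 4 × 429 = 1716
    C=C: 1 × 627 = 627
    H–I: 1 × 291 = 291
    Σ(broken) = 2634 kJ
  Bonds formed (products):
    C–C: 1 × 359 = 359
    C–H: 5 × 429 = 2145
    C–I: 1 × 244 = 244
    Σ(formed) = 2748 kJ
  ΔH_2 = 2634 − 2748 = −114 kJ
ΔH_1 − ΔH_2 = −445 kJ, so reaction 1 has the more negative ΔH; |ΔH_1 − ΔH_2| = 445 kJ.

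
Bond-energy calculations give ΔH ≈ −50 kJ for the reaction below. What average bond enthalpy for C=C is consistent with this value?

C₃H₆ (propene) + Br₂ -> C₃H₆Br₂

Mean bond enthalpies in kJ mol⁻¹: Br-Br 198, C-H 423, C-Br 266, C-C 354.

Let D be the C=C bond energy.
Σ(broken) = 1×198 + 1×354 + 6×423 + 1×D = 3090 + D
Σ(formed) = 2×266 + 2×354 + 6×423 = 3778
ΔH = Σ(broken) − Σ(formed) = (3090 + D) − (3778) = −688 + D
Setting this equal to −50 kJ gives D = 638 kJ/mol.

D(C=C) ≈ 638 kJ/mol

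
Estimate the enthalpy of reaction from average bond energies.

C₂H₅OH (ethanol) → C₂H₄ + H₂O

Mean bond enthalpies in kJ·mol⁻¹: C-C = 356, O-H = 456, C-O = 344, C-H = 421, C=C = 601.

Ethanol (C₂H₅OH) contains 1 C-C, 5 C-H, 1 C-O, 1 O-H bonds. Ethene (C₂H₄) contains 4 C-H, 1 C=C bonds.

ΔH ≈ +64 kJ

Bonds broken (reactants):
  C-C: 1 × 356 = 356
  C-H: 5 × 421 = 2105
  C-O: 1 × 344 = 344
  O-H: 1 × 456 = 456
  Σ(broken) = 3261 kJ
Bonds formed (products):
  C-H: 4 × 421 = 1684
  C=C: 1 × 601 = 601
  O-H: 2 × 456 = 912
  Σ(formed) = 3197 kJ
ΔH = Σ(broken) − Σ(formed) = 3261 − 3197 = +64 kJ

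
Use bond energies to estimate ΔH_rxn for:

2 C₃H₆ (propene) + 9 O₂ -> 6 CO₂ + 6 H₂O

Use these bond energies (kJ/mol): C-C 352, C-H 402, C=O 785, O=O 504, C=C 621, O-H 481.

ΔH ≈ −3886 kJ

Bonds broken (reactants):
  C-C: 2 × 352 = 704
  C-H: 12 × 402 = 4824
  C=C: 2 × 621 = 1242
  O=O: 9 × 504 = 4536
  Σ(broken) = 11306 kJ
Bonds formed (products):
  C=O: 12 × 785 = 9420
  O-H: 12 × 481 = 5772
  Σ(formed) = 15192 kJ
ΔH = Σ(broken) − Σ(formed) = 11306 − 15192 = −3886 kJ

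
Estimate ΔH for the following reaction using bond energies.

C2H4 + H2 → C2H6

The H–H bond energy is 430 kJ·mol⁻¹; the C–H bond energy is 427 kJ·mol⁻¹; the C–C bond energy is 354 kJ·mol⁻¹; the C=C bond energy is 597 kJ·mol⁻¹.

Bonds broken (reactants):
  C–H: 4 × 427 = 1708
  C=C: 1 × 597 = 597
  H–H: 1 × 430 = 430
  Σ(broken) = 2735 kJ
Bonds formed (products):
  C–C: 1 × 354 = 354
  C–H: 6 × 427 = 2562
  Σ(formed) = 2916 kJ
ΔH = Σ(broken) − Σ(formed) = 2735 − 2916 = −181 kJ

ΔH ≈ −181 kJ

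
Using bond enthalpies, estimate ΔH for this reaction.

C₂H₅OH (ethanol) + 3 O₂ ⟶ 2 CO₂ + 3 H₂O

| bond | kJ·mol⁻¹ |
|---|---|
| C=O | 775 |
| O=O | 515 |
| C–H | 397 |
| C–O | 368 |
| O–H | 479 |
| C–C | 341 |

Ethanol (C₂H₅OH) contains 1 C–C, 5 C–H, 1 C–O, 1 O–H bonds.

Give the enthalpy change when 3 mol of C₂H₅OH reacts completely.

ΔH = −3768 kJ

Bonds broken (reactants):
  C–C: 1 × 341 = 341
  C–H: 5 × 397 = 1985
  C–O: 1 × 368 = 368
  O–H: 1 × 479 = 479
  O=O: 3 × 515 = 1545
  Σ(broken) = 4718 kJ
Bonds formed (products):
  C=O: 4 × 775 = 3100
  O–H: 6 × 479 = 2874
  Σ(formed) = 5974 kJ
ΔH = Σ(broken) − Σ(formed) = 4718 − 5974 = −1256 kJ
For 3× the reaction as written: 3 × (−1256) = −3768 kJ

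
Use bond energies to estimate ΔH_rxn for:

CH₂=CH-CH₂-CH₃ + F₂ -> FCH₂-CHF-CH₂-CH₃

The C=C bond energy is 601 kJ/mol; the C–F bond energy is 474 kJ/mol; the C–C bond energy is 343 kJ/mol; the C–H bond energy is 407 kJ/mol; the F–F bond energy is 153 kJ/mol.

ΔH ≈ −537 kJ

Bonds broken (reactants):
  C–C: 2 × 343 = 686
  C–H: 8 × 407 = 3256
  C=C: 1 × 601 = 601
  F–F: 1 × 153 = 153
  Σ(broken) = 4696 kJ
Bonds formed (products):
  C–C: 3 × 343 = 1029
  C–F: 2 × 474 = 948
  C–H: 8 × 407 = 3256
  Σ(formed) = 5233 kJ
ΔH = Σ(broken) − Σ(formed) = 4696 − 5233 = −537 kJ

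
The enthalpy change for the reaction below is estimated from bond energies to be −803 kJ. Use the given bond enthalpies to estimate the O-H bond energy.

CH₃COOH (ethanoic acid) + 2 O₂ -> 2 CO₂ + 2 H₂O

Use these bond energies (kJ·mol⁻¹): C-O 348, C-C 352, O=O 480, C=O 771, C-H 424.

D(O-H) ≈ 474 kJ/mol

Let D be the O-H bond energy.
Σ(broken) = 1×352 + 3×424 + 1×348 + 1×771 + 1×D + 2×480 = 3703 + D
Σ(formed) = 4×771 + 4×D = 3084 + 4D
ΔH = Σ(broken) − Σ(formed) = (3703 + D) − (3084 + 4D) = +619 − 3D
Setting this equal to −803 kJ gives 3D = 1422, so D = 474 kJ/mol.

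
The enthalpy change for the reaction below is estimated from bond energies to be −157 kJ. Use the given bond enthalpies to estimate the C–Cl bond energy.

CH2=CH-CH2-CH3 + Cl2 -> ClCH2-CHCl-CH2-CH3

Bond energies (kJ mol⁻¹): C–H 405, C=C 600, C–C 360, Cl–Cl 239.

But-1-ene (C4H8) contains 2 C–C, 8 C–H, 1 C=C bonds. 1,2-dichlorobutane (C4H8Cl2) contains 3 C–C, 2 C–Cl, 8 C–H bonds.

D(C–Cl) ≈ 318 kJ/mol

Let D be the C–Cl bond energy.
Σ(broken) = 2×360 + 8×405 + 1×600 + 1×239 = 4799
Σ(formed) = 3×360 + 2×D + 8×405 = 4320 + 2D
ΔH = Σ(broken) − Σ(formed) = (4799) − (4320 + 2D) = +479 − 2D
Setting this equal to −157 kJ gives 2D = 636, so D = 318 kJ/mol.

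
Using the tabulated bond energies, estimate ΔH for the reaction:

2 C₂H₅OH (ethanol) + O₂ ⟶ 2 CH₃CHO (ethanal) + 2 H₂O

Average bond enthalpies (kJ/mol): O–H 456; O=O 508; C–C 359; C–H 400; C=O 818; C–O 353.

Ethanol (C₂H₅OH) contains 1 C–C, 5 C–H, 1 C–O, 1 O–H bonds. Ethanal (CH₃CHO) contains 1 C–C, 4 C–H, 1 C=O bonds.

ΔH ≈ −534 kJ

Bonds broken (reactants):
  C–C: 2 × 359 = 718
  C–H: 10 × 400 = 4000
  C–O: 2 × 353 = 706
  O–H: 2 × 456 = 912
  O=O: 1 × 508 = 508
  Σ(broken) = 6844 kJ
Bonds formed (products):
  C–C: 2 × 359 = 718
  C–H: 8 × 400 = 3200
  C=O: 2 × 818 = 1636
  O–H: 4 × 456 = 1824
  Σ(formed) = 7378 kJ
ΔH = Σ(broken) − Σ(formed) = 6844 − 7378 = −534 kJ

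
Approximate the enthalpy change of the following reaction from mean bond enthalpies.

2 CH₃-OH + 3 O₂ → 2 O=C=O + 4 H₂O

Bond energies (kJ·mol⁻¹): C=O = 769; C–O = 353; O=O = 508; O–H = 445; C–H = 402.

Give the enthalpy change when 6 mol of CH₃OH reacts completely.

Bonds broken (reactants):
  C–H: 6 × 402 = 2412
  C–O: 2 × 353 = 706
  O–H: 2 × 445 = 890
  O=O: 3 × 508 = 1524
  Σ(broken) = 5532 kJ
Bonds formed (products):
  C=O: 4 × 769 = 3076
  O–H: 8 × 445 = 3560
  Σ(formed) = 6636 kJ
ΔH = Σ(broken) − Σ(formed) = 5532 − 6636 = −1104 kJ
For 3× the reaction as written: 3 × (−1104) = −3312 kJ

ΔH = −3312 kJ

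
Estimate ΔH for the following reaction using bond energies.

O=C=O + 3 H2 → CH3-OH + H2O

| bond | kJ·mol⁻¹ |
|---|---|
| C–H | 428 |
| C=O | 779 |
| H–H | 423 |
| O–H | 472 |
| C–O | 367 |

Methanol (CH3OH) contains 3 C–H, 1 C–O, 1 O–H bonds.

Bonds broken (reactants):
  C=O: 2 × 779 = 1558
  H–H: 3 × 423 = 1269
  Σ(broken) = 2827 kJ
Bonds formed (products):
  C–H: 3 × 428 = 1284
  C–O: 1 × 367 = 367
  O–H: 3 × 472 = 1416
  Σ(formed) = 3067 kJ
ΔH = Σ(broken) − Σ(formed) = 2827 − 3067 = −240 kJ

ΔH ≈ −240 kJ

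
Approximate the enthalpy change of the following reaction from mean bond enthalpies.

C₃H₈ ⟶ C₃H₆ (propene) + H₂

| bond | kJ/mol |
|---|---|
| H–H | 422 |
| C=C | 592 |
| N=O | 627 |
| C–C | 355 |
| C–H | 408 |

Bonds broken (reactants):
  C–C: 2 × 355 = 710
  C–H: 8 × 408 = 3264
  Σ(broken) = 3974 kJ
Bonds formed (products):
  C–C: 1 × 355 = 355
  C–H: 6 × 408 = 2448
  C=C: 1 × 592 = 592
  H–H: 1 × 422 = 422
  Σ(formed) = 3817 kJ
ΔH = Σ(broken) − Σ(formed) = 3974 − 3817 = +157 kJ

ΔH ≈ +157 kJ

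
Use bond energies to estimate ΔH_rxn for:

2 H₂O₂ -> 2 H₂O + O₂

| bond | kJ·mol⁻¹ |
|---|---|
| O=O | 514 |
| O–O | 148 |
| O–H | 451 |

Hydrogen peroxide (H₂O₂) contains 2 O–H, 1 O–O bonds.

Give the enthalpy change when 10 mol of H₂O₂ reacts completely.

ΔH = −1090 kJ

Bonds broken (reactants):
  O–H: 4 × 451 = 1804
  O–O: 2 × 148 = 296
  Σ(broken) = 2100 kJ
Bonds formed (products):
  O–H: 4 × 451 = 1804
  O=O: 1 × 514 = 514
  Σ(formed) = 2318 kJ
ΔH = Σ(broken) − Σ(formed) = 2100 − 2318 = −218 kJ
For 5× the reaction as written: 5 × (−218) = −1090 kJ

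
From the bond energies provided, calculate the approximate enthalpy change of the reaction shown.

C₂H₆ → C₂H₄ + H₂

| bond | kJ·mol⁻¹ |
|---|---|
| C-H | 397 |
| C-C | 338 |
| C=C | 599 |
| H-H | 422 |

Bonds broken (reactants):
  C-C: 1 × 338 = 338
  C-H: 6 × 397 = 2382
  Σ(broken) = 2720 kJ
Bonds formed (products):
  C-H: 4 × 397 = 1588
  C=C: 1 × 599 = 599
  H-H: 1 × 422 = 422
  Σ(formed) = 2609 kJ
ΔH = Σ(broken) − Σ(formed) = 2720 − 2609 = +111 kJ

ΔH ≈ +111 kJ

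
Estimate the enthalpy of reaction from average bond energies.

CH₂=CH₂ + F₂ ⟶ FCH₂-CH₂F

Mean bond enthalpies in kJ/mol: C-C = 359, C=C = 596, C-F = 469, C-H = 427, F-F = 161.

Bonds broken (reactants):
  C-H: 4 × 427 = 1708
  C=C: 1 × 596 = 596
  F-F: 1 × 161 = 161
  Σ(broken) = 2465 kJ
Bonds formed (products):
  C-C: 1 × 359 = 359
  C-F: 2 × 469 = 938
  C-H: 4 × 427 = 1708
  Σ(formed) = 3005 kJ
ΔH = Σ(broken) − Σ(formed) = 2465 − 3005 = −540 kJ

ΔH ≈ −540 kJ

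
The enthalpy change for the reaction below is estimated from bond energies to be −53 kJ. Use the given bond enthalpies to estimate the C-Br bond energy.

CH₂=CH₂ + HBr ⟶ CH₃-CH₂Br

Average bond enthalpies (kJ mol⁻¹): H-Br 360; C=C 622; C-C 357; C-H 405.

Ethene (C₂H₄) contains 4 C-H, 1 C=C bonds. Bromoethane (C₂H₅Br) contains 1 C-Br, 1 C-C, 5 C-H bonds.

D(C-Br) ≈ 273 kJ/mol

Let D be the C-Br bond energy.
Σ(broken) = 4×405 + 1×622 + 1×360 = 2602
Σ(formed) = 1×D + 1×357 + 5×405 = 2382 + D
ΔH = Σ(broken) − Σ(formed) = (2602) − (2382 + D) = +220 − D
Setting this equal to −53 kJ gives D = 273 kJ/mol.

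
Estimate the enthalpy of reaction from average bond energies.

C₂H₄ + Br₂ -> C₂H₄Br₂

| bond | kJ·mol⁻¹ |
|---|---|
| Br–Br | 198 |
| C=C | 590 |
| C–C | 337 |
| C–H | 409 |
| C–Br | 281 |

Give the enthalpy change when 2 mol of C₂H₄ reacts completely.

Bonds broken (reactants):
  Br–Br: 1 × 198 = 198
  C–H: 4 × 409 = 1636
  C=C: 1 × 590 = 590
  Σ(broken) = 2424 kJ
Bonds formed (products):
  C–Br: 2 × 281 = 562
  C–C: 1 × 337 = 337
  C–H: 4 × 409 = 1636
  Σ(formed) = 2535 kJ
ΔH = Σ(broken) − Σ(formed) = 2424 − 2535 = −111 kJ
For 2× the reaction as written: 2 × (−111) = −222 kJ

ΔH = −222 kJ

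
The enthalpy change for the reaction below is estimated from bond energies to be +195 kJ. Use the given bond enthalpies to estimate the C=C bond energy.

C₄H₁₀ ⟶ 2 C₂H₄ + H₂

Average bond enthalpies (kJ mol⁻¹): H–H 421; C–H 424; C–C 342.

Let D be the C=C bond energy.
Σ(broken) = 3×342 + 10×424 = 5266
Σ(formed) = 8×424 + 2×D + 1×421 = 3813 + 2D
ΔH = Σ(broken) − Σ(formed) = (5266) − (3813 + 2D) = +1453 − 2D
Setting this equal to +195 kJ gives 2D = 1258, so D = 629 kJ/mol.

D(C=C) ≈ 629 kJ/mol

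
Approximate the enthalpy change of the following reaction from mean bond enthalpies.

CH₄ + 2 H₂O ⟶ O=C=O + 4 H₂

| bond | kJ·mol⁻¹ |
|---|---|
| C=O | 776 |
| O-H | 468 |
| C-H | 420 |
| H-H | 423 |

Bonds broken (reactants):
  C-H: 4 × 420 = 1680
  O-H: 4 × 468 = 1872
  Σ(broken) = 3552 kJ
Bonds formed (products):
  C=O: 2 × 776 = 1552
  H-H: 4 × 423 = 1692
  Σ(formed) = 3244 kJ
ΔH = Σ(broken) − Σ(formed) = 3552 − 3244 = +308 kJ

ΔH ≈ +308 kJ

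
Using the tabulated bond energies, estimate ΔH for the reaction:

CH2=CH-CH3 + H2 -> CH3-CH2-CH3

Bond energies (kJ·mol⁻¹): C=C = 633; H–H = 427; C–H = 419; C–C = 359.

ΔH ≈ −137 kJ

Bonds broken (reactants):
  C–C: 1 × 359 = 359
  C–H: 6 × 419 = 2514
  C=C: 1 × 633 = 633
  H–H: 1 × 427 = 427
  Σ(broken) = 3933 kJ
Bonds formed (products):
  C–C: 2 × 359 = 718
  C–H: 8 × 419 = 3352
  Σ(formed) = 4070 kJ
ΔH = Σ(broken) − Σ(formed) = 3933 − 4070 = −137 kJ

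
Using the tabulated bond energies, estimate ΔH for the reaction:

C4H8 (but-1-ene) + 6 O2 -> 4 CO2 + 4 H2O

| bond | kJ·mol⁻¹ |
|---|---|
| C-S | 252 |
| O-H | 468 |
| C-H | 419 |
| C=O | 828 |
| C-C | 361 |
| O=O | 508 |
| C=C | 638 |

Bonds broken (reactants):
  C-C: 2 × 361 = 722
  C-H: 8 × 419 = 3352
  C=C: 1 × 638 = 638
  O=O: 6 × 508 = 3048
  Σ(broken) = 7760 kJ
Bonds formed (products):
  C=O: 8 × 828 = 6624
  O-H: 8 × 468 = 3744
  Σ(formed) = 10368 kJ
ΔH = Σ(broken) − Σ(formed) = 7760 − 10368 = −2608 kJ

ΔH ≈ −2608 kJ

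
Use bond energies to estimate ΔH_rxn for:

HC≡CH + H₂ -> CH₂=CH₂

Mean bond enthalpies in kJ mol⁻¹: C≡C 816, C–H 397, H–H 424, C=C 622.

ΔH ≈ −176 kJ

Bonds broken (reactants):
  C≡C: 1 × 816 = 816
  C–H: 2 × 397 = 794
  H–H: 1 × 424 = 424
  Σ(broken) = 2034 kJ
Bonds formed (products):
  C–H: 4 × 397 = 1588
  C=C: 1 × 622 = 622
  Σ(formed) = 2210 kJ
ΔH = Σ(broken) − Σ(formed) = 2034 − 2210 = −176 kJ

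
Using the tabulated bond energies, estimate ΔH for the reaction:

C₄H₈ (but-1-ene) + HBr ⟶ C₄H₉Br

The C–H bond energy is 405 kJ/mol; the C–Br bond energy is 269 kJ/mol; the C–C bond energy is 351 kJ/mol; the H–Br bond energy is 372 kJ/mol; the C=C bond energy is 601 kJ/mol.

ΔH ≈ −52 kJ

Bonds broken (reactants):
  C–C: 2 × 351 = 702
  C–H: 8 × 405 = 3240
  C=C: 1 × 601 = 601
  H–Br: 1 × 372 = 372
  Σ(broken) = 4915 kJ
Bonds formed (products):
  C–Br: 1 × 269 = 269
  C–C: 3 × 351 = 1053
  C–H: 9 × 405 = 3645
  Σ(formed) = 4967 kJ
ΔH = Σ(broken) − Σ(formed) = 4915 − 4967 = −52 kJ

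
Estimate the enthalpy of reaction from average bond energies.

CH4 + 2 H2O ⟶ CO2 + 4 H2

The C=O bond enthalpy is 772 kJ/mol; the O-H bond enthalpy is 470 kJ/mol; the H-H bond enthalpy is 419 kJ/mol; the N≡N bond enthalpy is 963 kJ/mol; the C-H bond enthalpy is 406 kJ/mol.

Bonds broken (reactants):
  C-H: 4 × 406 = 1624
  O-H: 4 × 470 = 1880
  Σ(broken) = 3504 kJ
Bonds formed (products):
  C=O: 2 × 772 = 1544
  H-H: 4 × 419 = 1676
  Σ(formed) = 3220 kJ
ΔH = Σ(broken) − Σ(formed) = 3504 − 3220 = +284 kJ

ΔH ≈ +284 kJ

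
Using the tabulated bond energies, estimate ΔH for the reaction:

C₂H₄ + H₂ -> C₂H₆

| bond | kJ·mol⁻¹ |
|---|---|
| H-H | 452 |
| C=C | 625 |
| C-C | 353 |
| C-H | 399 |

ΔH ≈ −74 kJ

Bonds broken (reactants):
  C-H: 4 × 399 = 1596
  C=C: 1 × 625 = 625
  H-H: 1 × 452 = 452
  Σ(broken) = 2673 kJ
Bonds formed (products):
  C-C: 1 × 353 = 353
  C-H: 6 × 399 = 2394
  Σ(formed) = 2747 kJ
ΔH = Σ(broken) − Σ(formed) = 2673 − 2747 = −74 kJ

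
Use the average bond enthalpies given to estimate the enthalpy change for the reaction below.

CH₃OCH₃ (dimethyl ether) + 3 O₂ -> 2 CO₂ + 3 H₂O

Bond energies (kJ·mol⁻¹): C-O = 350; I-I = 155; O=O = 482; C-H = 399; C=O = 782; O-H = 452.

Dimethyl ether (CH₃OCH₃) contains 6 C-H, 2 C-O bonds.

Bonds broken (reactants):
  C-H: 6 × 399 = 2394
  C-O: 2 × 350 = 700
  O=O: 3 × 482 = 1446
  Σ(broken) = 4540 kJ
Bonds formed (products):
  C=O: 4 × 782 = 3128
  O-H: 6 × 452 = 2712
  Σ(formed) = 5840 kJ
ΔH = Σ(broken) − Σ(formed) = 4540 − 5840 = −1300 kJ

ΔH ≈ −1300 kJ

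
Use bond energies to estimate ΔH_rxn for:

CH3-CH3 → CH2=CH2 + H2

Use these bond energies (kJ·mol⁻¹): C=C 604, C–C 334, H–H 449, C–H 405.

Bonds broken (reactants):
  C–C: 1 × 334 = 334
  C–H: 6 × 405 = 2430
  Σ(broken) = 2764 kJ
Bonds formed (products):
  C–H: 4 × 405 = 1620
  C=C: 1 × 604 = 604
  H–H: 1 × 449 = 449
  Σ(formed) = 2673 kJ
ΔH = Σ(broken) − Σ(formed) = 2764 − 2673 = +91 kJ

ΔH ≈ +91 kJ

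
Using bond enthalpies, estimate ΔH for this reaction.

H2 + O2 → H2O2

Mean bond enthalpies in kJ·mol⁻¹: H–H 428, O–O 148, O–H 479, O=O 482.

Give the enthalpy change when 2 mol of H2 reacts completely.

ΔH = −392 kJ

Bonds broken (reactants):
  H–H: 1 × 428 = 428
  O=O: 1 × 482 = 482
  Σ(broken) = 910 kJ
Bonds formed (products):
  O–H: 2 × 479 = 958
  O–O: 1 × 148 = 148
  Σ(formed) = 1106 kJ
ΔH = Σ(broken) − Σ(formed) = 910 − 1106 = −196 kJ
For 2× the reaction as written: 2 × (−196) = −392 kJ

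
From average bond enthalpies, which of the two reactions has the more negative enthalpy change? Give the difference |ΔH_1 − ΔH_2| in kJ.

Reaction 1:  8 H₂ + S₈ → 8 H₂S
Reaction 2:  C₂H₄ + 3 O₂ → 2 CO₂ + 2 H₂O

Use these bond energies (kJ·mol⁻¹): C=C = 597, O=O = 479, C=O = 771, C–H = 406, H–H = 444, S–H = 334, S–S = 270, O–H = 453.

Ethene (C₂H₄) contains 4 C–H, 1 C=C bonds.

Reaction 2, by 1606 kJ

Reaction 1:
  Bonds broken (reactants):
    H–H: 8 × 444 = 3552
    S–S: 8 × 270 = 2160
    Σ(broken) = 5712 kJ
  Bonds formed (products):
    S–H: 16 × 334 = 5344
    Σ(formed) = 5344 kJ
  ΔH_1 = 5712 − 5344 = +368 kJ
Reaction 2:
  Bonds broken (reactants):
    C–H: 4 × 406 = 1624
    C=C: 1 × 597 = 597
    O=O: 3 × 479 = 1437
    Σ(broken) = 3658 kJ
  Bonds formed (products):
    C=O: 4 × 771 = 3084
    O–H: 4 × 453 = 1812
    Σ(formed) = 4896 kJ
  ΔH_2 = 3658 − 4896 = −1238 kJ
ΔH_1 − ΔH_2 = +1606 kJ, so reaction 2 has the more negative ΔH; |ΔH_1 − ΔH_2| = 1606 kJ.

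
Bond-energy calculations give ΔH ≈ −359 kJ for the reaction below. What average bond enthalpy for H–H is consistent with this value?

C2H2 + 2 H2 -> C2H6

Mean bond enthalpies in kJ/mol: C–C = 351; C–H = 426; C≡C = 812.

D(H–H) ≈ 442 kJ/mol

Let D be the H–H bond energy.
Σ(broken) = 1×812 + 2×426 + 2×D = 1664 + 2D
Σ(formed) = 1×351 + 6×426 = 2907
ΔH = Σ(broken) − Σ(formed) = (1664 + 2D) − (2907) = −1243 + 2D
Setting this equal to −359 kJ gives 2D = 884, so D = 442 kJ/mol.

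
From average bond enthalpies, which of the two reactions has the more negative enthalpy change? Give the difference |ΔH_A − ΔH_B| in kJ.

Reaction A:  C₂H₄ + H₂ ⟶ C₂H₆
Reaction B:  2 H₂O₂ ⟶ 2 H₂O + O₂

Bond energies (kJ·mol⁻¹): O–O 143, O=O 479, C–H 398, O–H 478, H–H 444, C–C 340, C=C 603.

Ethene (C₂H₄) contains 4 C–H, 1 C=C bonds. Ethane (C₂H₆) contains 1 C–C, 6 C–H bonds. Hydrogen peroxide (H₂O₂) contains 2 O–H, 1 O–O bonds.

Reaction A:
  Bonds broken (reactants):
    C–H: 4 × 398 = 1592
    C=C: 1 × 603 = 603
    H–H: 1 × 444 = 444
    Σ(broken) = 2639 kJ
  Bonds formed (products):
    C–C: 1 × 340 = 340
    C–H: 6 × 398 = 2388
    Σ(formed) = 2728 kJ
  ΔH_A = 2639 − 2728 = −89 kJ
Reaction B:
  Bonds broken (reactants):
    O–H: 4 × 478 = 1912
    O–O: 2 × 143 = 286
    Σ(broken) = 2198 kJ
  Bonds formed (products):
    O–H: 4 × 478 = 1912
    O=O: 1 × 479 = 479
    Σ(formed) = 2391 kJ
  ΔH_B = 2198 − 2391 = −193 kJ
ΔH_A − ΔH_B = +104 kJ, so reaction B has the more negative ΔH; |ΔH_A − ΔH_B| = 104 kJ.

Reaction B, by 104 kJ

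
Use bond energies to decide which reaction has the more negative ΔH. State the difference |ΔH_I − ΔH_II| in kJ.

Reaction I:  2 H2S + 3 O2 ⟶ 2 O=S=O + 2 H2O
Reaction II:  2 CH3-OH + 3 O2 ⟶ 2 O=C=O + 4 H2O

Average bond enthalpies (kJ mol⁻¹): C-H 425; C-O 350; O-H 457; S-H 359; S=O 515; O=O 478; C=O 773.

Reaction I:
  Bonds broken (reactants):
    O=O: 3 × 478 = 1434
    S-H: 4 × 359 = 1436
    Σ(broken) = 2870 kJ
  Bonds formed (products):
    O-H: 4 × 457 = 1828
    S=O: 4 × 515 = 2060
    Σ(formed) = 3888 kJ
  ΔH_I = 2870 − 3888 = −1018 kJ
Reaction II:
  Bonds broken (reactants):
    C-H: 6 × 425 = 2550
    C-O: 2 × 350 = 700
    O-H: 2 × 457 = 914
    O=O: 3 × 478 = 1434
    Σ(broken) = 5598 kJ
  Bonds formed (products):
    C=O: 4 × 773 = 3092
    O-H: 8 × 457 = 3656
    Σ(formed) = 6748 kJ
  ΔH_II = 5598 − 6748 = −1150 kJ
ΔH_I − ΔH_II = +132 kJ, so reaction II has the more negative ΔH; |ΔH_I − ΔH_II| = 132 kJ.

Reaction II, by 132 kJ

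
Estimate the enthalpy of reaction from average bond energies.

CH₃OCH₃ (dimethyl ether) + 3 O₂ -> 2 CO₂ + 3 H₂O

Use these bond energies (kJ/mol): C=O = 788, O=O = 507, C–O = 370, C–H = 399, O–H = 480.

ΔH ≈ −1377 kJ

Bonds broken (reactants):
  C–H: 6 × 399 = 2394
  C–O: 2 × 370 = 740
  O=O: 3 × 507 = 1521
  Σ(broken) = 4655 kJ
Bonds formed (products):
  C=O: 4 × 788 = 3152
  O–H: 6 × 480 = 2880
  Σ(formed) = 6032 kJ
ΔH = Σ(broken) − Σ(formed) = 4655 − 6032 = −1377 kJ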